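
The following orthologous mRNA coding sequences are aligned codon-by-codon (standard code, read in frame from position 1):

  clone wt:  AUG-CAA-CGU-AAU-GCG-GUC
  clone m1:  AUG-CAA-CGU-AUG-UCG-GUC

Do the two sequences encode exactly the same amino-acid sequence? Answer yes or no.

no

Codon 1: AUG Met / AUG Met — identical.
Codon 2: CAA Gln / CAA Gln — identical.
Codon 3: CGU Arg / CGU Arg — identical.
Codon 4: AAU Asn / AUG Met — nonsynonymous.
Codon 5: GCG Ala / UCG Ser — nonsynonymous.
Codon 6: GUC Val / GUC Val — identical.
Nonsynonymous differences: 2 → different protein.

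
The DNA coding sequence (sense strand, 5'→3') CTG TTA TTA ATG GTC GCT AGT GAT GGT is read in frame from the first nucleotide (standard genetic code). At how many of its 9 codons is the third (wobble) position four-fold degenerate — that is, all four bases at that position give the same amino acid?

Codon 1 CTG (Leu): third position 4-fold.
Codon 2 TTA (Leu): third position 2-fold.
Codon 3 TTA (Leu): third position 2-fold.
Codon 4 ATG (Met): third position 1-fold.
Codon 5 GTC (Val): third position 4-fold.
Codon 6 GCT (Ala): third position 4-fold.
Codon 7 AGT (Ser): third position 2-fold.
Codon 8 GAT (Asp): third position 2-fold.
Codon 9 GGT (Gly): third position 4-fold.
Four-fold degenerate third positions: 4.

4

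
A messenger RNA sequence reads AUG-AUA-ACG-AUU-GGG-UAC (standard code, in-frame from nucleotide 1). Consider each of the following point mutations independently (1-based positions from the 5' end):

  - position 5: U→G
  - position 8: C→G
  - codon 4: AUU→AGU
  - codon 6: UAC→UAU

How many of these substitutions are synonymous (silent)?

Codon 2: AUA (Ile) → AGA (Arg) — missense.
Codon 3: ACG (Thr) → AGG (Arg) — missense.
Codon 4: AUU (Ile) → AGU (Ser) — missense.
Codon 6: UAC (Tyr) → UAU (Tyr) — synonymous.
Synonymous: 1 of 4.

1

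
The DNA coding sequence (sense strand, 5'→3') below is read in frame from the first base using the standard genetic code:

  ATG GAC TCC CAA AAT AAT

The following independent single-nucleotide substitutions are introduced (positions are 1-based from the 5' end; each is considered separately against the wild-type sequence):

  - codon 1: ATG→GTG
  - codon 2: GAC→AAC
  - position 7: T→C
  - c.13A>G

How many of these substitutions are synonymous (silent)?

0

Codon 1: ATG (Met) → GTG (Val) — missense.
Codon 2: GAC (Asp) → AAC (Asn) — missense.
Codon 3: TCC (Ser) → CCC (Pro) — missense.
Codon 5: AAT (Asn) → GAT (Asp) — missense.
Synonymous: 0 of 4.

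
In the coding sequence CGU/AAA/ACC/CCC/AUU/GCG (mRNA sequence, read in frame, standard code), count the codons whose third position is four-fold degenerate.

4

Codon 1 CGU (Arg): third position 4-fold.
Codon 2 AAA (Lys): third position 2-fold.
Codon 3 ACC (Thr): third position 4-fold.
Codon 4 CCC (Pro): third position 4-fold.
Codon 5 AUU (Ile): third position 3-fold.
Codon 6 GCG (Ala): third position 4-fold.
Four-fold degenerate third positions: 4.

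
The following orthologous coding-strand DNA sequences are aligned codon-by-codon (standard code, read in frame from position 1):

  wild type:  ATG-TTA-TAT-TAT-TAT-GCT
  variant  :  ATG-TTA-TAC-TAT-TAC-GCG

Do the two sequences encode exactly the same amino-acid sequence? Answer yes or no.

yes

Codon 1: ATG Met / ATG Met — identical.
Codon 2: TTA Leu / TTA Leu — identical.
Codon 3: TAT Tyr / TAC Tyr — synonymous.
Codon 4: TAT Tyr / TAT Tyr — identical.
Codon 5: TAT Tyr / TAC Tyr — synonymous.
Codon 6: GCT Ala / GCG Ala — synonymous.
Nonsynonymous differences: 0 → same protein.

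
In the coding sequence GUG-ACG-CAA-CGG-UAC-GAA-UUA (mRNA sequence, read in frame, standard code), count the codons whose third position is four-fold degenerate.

3

Codon 1 GUG (Val): third position 4-fold.
Codon 2 ACG (Thr): third position 4-fold.
Codon 3 CAA (Gln): third position 2-fold.
Codon 4 CGG (Arg): third position 4-fold.
Codon 5 UAC (Tyr): third position 2-fold.
Codon 6 GAA (Glu): third position 2-fold.
Codon 7 UUA (Leu): third position 2-fold.
Four-fold degenerate third positions: 3.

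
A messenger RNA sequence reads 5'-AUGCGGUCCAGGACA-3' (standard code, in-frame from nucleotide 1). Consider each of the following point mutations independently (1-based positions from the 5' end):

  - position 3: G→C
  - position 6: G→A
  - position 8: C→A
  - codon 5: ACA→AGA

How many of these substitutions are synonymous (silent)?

1

Codon 1: AUG (Met) → AUC (Ile) — missense.
Codon 2: CGG (Arg) → CGA (Arg) — synonymous.
Codon 3: UCC (Ser) → UAC (Tyr) — missense.
Codon 5: ACA (Thr) → AGA (Arg) — missense.
Synonymous: 1 of 4.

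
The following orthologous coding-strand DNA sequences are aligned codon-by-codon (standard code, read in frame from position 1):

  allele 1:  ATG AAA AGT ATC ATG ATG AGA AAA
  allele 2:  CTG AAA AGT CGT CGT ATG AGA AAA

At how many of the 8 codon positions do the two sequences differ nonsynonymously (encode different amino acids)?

3

Codon 1: ATG Met / CTG Leu — nonsynonymous.
Codon 2: AAA Lys / AAA Lys — identical.
Codon 3: AGT Ser / AGT Ser — identical.
Codon 4: ATC Ile / CGT Arg — nonsynonymous.
Codon 5: ATG Met / CGT Arg — nonsynonymous.
Codon 6: ATG Met / ATG Met — identical.
Codon 7: AGA Arg / AGA Arg — identical.
Codon 8: AAA Lys / AAA Lys — identical.
Nonsynonymous differences: 3.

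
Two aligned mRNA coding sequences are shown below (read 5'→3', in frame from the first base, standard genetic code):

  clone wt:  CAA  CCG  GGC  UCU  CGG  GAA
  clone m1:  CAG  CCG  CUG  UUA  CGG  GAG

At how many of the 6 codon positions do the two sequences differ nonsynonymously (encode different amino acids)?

2

Codon 1: CAA Gln / CAG Gln — synonymous.
Codon 2: CCG Pro / CCG Pro — identical.
Codon 3: GGC Gly / CUG Leu — nonsynonymous.
Codon 4: UCU Ser / UUA Leu — nonsynonymous.
Codon 5: CGG Arg / CGG Arg — identical.
Codon 6: GAA Glu / GAG Glu — synonymous.
Nonsynonymous differences: 2.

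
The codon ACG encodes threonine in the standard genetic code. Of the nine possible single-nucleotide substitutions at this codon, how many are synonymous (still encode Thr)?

3

Position 1: none → 0 synonymous.
Position 2: none → 0 synonymous.
Position 3: ACU, ACC, ACA → 3 synonymous.
Total: 0 + 0 + 3 = 3.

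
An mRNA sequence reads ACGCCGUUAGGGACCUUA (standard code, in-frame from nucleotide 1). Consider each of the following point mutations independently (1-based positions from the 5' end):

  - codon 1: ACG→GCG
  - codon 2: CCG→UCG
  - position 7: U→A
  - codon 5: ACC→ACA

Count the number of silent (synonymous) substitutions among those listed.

Codon 1: ACG (Thr) → GCG (Ala) — missense.
Codon 2: CCG (Pro) → UCG (Ser) — missense.
Codon 3: UUA (Leu) → AUA (Ile) — missense.
Codon 5: ACC (Thr) → ACA (Thr) — synonymous.
Synonymous: 1 of 4.

1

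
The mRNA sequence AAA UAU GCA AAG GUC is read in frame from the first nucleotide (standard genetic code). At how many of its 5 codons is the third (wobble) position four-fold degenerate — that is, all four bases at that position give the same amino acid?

Codon 1 AAA (Lys): third position 2-fold.
Codon 2 UAU (Tyr): third position 2-fold.
Codon 3 GCA (Ala): third position 4-fold.
Codon 4 AAG (Lys): third position 2-fold.
Codon 5 GUC (Val): third position 4-fold.
Four-fold degenerate third positions: 2.

2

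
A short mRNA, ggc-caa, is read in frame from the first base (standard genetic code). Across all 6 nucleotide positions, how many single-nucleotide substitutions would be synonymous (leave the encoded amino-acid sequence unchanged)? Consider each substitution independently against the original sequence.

4

Codon 1 (GGC, Gly): 3 synonymous substitutions.
Codon 2 (CAA, Gln): 1 synonymous substitution.
Total: 3 + 1 = 4.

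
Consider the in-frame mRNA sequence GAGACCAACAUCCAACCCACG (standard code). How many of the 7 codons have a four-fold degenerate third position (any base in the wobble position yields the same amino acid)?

Codon 1 GAG (Glu): third position 2-fold.
Codon 2 ACC (Thr): third position 4-fold.
Codon 3 AAC (Asn): third position 2-fold.
Codon 4 AUC (Ile): third position 3-fold.
Codon 5 CAA (Gln): third position 2-fold.
Codon 6 CCC (Pro): third position 4-fold.
Codon 7 ACG (Thr): third position 4-fold.
Four-fold degenerate third positions: 3.

3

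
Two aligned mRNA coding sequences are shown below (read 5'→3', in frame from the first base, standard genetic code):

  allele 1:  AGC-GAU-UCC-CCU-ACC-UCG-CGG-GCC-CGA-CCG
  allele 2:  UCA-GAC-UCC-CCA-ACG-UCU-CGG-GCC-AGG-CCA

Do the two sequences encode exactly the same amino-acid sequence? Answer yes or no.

Codon 1: AGC Ser / UCA Ser — synonymous.
Codon 2: GAU Asp / GAC Asp — synonymous.
Codon 3: UCC Ser / UCC Ser — identical.
Codon 4: CCU Pro / CCA Pro — synonymous.
Codon 5: ACC Thr / ACG Thr — synonymous.
Codon 6: UCG Ser / UCU Ser — synonymous.
Codon 7: CGG Arg / CGG Arg — identical.
Codon 8: GCC Ala / GCC Ala — identical.
Codon 9: CGA Arg / AGG Arg — synonymous.
Codon 10: CCG Pro / CCA Pro — synonymous.
Nonsynonymous differences: 0 → same protein.

yes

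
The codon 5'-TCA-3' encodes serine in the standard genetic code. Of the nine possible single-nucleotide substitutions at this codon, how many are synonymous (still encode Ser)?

Position 1: none → 0 synonymous.
Position 2: none → 0 synonymous.
Position 3: TCT, TCC, TCG → 3 synonymous.
Total: 0 + 0 + 3 = 3.

3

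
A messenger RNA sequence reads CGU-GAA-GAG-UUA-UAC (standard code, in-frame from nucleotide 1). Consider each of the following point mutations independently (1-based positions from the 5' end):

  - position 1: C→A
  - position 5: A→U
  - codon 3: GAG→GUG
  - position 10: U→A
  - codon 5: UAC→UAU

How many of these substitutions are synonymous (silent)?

Codon 1: CGU (Arg) → AGU (Ser) — missense.
Codon 2: GAA (Glu) → GUA (Val) — missense.
Codon 3: GAG (Glu) → GUG (Val) — missense.
Codon 4: UUA (Leu) → AUA (Ile) — missense.
Codon 5: UAC (Tyr) → UAU (Tyr) — synonymous.
Synonymous: 1 of 5.

1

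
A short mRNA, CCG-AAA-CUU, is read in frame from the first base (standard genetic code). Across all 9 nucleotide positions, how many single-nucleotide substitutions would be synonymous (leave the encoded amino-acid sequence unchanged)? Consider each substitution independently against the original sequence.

7

Codon 1 (CCG, Pro): 3 synonymous substitutions.
Codon 2 (AAA, Lys): 1 synonymous substitution.
Codon 3 (CUU, Leu): 3 synonymous substitutions.
Total: 3 + 1 + 3 = 7.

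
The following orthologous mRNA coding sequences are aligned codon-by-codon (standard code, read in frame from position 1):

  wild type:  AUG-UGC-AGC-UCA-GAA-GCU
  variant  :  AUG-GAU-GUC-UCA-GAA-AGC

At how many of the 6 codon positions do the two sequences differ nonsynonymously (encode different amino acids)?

3

Codon 1: AUG Met / AUG Met — identical.
Codon 2: UGC Cys / GAU Asp — nonsynonymous.
Codon 3: AGC Ser / GUC Val — nonsynonymous.
Codon 4: UCA Ser / UCA Ser — identical.
Codon 5: GAA Glu / GAA Glu — identical.
Codon 6: GCU Ala / AGC Ser — nonsynonymous.
Nonsynonymous differences: 3.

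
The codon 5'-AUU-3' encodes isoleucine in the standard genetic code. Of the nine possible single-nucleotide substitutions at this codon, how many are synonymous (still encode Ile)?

2

Position 1: none → 0 synonymous.
Position 2: none → 0 synonymous.
Position 3: AUC, AUA → 2 synonymous.
Total: 0 + 0 + 2 = 2.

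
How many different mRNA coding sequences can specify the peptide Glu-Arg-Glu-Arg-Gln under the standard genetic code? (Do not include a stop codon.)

Glu: 2 codons.
Arg: 6 codons.
Glu: 2 codons.
Arg: 6 codons.
Gln: 2 codons.
2 × 6 × 2 × 6 × 2 = 288.

288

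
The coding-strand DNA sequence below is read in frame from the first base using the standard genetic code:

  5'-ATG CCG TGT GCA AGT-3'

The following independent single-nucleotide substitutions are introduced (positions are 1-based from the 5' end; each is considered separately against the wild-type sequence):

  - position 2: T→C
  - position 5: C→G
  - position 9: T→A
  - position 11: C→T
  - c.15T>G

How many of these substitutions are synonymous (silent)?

0

Codon 1: ATG (Met) → ACG (Thr) — missense.
Codon 2: CCG (Pro) → CGG (Arg) — missense.
Codon 3: TGT (Cys) → TGA (Stop) — nonsense.
Codon 4: GCA (Ala) → GTA (Val) — missense.
Codon 5: AGT (Ser) → AGG (Arg) — missense.
Synonymous: 0 of 5.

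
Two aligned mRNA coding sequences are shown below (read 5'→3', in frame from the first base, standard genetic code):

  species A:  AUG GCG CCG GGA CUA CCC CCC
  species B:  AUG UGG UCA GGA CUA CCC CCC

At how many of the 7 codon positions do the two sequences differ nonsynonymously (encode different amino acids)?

2

Codon 1: AUG Met / AUG Met — identical.
Codon 2: GCG Ala / UGG Trp — nonsynonymous.
Codon 3: CCG Pro / UCA Ser — nonsynonymous.
Codon 4: GGA Gly / GGA Gly — identical.
Codon 5: CUA Leu / CUA Leu — identical.
Codon 6: CCC Pro / CCC Pro — identical.
Codon 7: CCC Pro / CCC Pro — identical.
Nonsynonymous differences: 2.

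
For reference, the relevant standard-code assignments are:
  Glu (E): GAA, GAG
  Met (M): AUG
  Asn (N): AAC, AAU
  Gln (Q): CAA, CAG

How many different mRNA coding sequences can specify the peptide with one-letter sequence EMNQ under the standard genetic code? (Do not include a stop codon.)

8

Glu: 2 codons.
Met: 1 codon.
Asn: 2 codons.
Gln: 2 codons.
2 × 1 × 2 × 2 = 8.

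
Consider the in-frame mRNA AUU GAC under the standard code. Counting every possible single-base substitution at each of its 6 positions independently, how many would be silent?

Codon 1 (AUU, Ile): 2 synonymous substitutions.
Codon 2 (GAC, Asp): 1 synonymous substitution.
Total: 2 + 1 = 3.

3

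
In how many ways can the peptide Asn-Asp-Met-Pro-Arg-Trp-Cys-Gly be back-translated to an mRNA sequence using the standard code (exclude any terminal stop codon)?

Asn: 2 codons.
Asp: 2 codons.
Met: 1 codon.
Pro: 4 codons.
Arg: 6 codons.
Trp: 1 codon.
Cys: 2 codons.
Gly: 4 codons.
2 × 2 × 1 × 4 × 6 × 1 × 2 × 4 = 768.

768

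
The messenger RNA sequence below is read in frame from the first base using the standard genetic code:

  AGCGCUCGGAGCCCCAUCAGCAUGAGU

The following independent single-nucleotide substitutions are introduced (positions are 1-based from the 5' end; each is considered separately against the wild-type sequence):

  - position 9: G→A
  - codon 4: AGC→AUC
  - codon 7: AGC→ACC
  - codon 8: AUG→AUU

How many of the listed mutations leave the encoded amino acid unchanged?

Codon 3: CGG (Arg) → CGA (Arg) — synonymous.
Codon 4: AGC (Ser) → AUC (Ile) — missense.
Codon 7: AGC (Ser) → ACC (Thr) — missense.
Codon 8: AUG (Met) → AUU (Ile) — missense.
Synonymous: 1 of 4.

1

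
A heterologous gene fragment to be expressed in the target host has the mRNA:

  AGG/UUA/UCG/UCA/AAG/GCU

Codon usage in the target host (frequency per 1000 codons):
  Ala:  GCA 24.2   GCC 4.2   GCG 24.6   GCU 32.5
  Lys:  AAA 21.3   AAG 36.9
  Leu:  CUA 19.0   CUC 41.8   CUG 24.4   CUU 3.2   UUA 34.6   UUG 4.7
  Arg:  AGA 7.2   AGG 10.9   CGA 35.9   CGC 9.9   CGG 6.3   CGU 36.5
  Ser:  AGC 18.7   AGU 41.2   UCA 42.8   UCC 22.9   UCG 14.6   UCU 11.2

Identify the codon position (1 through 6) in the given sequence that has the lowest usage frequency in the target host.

Codon 1 AGG (Arg): 10.9 per 1000.
Codon 2 UUA (Leu): 34.6 per 1000.
Codon 3 UCG (Ser): 14.6 per 1000.
Codon 4 UCA (Ser): 42.8 per 1000.
Codon 5 AAG (Lys): 36.9 per 1000.
Codon 6 GCU (Ala): 32.5 per 1000.
Lowest frequency is 10.9 at codon 1.

1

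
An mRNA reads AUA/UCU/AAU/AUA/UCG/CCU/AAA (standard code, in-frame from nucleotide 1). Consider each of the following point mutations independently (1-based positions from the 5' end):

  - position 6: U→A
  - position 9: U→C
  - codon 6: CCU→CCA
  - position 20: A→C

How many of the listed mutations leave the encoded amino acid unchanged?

Codon 2: UCU (Ser) → UCA (Ser) — synonymous.
Codon 3: AAU (Asn) → AAC (Asn) — synonymous.
Codon 6: CCU (Pro) → CCA (Pro) — synonymous.
Codon 7: AAA (Lys) → ACA (Thr) — missense.
Synonymous: 3 of 4.

3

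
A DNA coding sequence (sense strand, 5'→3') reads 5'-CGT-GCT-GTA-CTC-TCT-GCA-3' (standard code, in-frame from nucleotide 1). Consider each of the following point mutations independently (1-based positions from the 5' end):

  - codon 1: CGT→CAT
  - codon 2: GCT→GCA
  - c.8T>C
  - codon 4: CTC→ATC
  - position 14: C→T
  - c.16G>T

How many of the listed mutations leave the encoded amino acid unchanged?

Codon 1: CGT (Arg) → CAT (His) — missense.
Codon 2: GCT (Ala) → GCA (Ala) — synonymous.
Codon 3: GTA (Val) → GCA (Ala) — missense.
Codon 4: CTC (Leu) → ATC (Ile) — missense.
Codon 5: TCT (Ser) → TTT (Phe) — missense.
Codon 6: GCA (Ala) → TCA (Ser) — missense.
Synonymous: 1 of 6.

1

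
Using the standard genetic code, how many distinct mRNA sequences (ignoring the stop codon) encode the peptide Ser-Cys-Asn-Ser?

144

Ser: 6 codons.
Cys: 2 codons.
Asn: 2 codons.
Ser: 6 codons.
6 × 2 × 2 × 6 = 144.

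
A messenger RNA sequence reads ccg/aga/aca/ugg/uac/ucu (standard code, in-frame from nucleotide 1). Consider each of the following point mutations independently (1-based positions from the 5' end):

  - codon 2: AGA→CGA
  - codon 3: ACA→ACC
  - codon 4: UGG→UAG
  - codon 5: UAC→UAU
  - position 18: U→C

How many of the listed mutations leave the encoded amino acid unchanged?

4

Codon 2: AGA (Arg) → CGA (Arg) — synonymous.
Codon 3: ACA (Thr) → ACC (Thr) — synonymous.
Codon 4: UGG (Trp) → UAG (Stop) — nonsense.
Codon 5: UAC (Tyr) → UAU (Tyr) — synonymous.
Codon 6: UCU (Ser) → UCC (Ser) — synonymous.
Synonymous: 4 of 5.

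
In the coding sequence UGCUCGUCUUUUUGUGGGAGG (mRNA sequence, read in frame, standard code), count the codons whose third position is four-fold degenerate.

Codon 1 UGC (Cys): third position 2-fold.
Codon 2 UCG (Ser): third position 4-fold.
Codon 3 UCU (Ser): third position 4-fold.
Codon 4 UUU (Phe): third position 2-fold.
Codon 5 UGU (Cys): third position 2-fold.
Codon 6 GGG (Gly): third position 4-fold.
Codon 7 AGG (Arg): third position 2-fold.
Four-fold degenerate third positions: 3.

3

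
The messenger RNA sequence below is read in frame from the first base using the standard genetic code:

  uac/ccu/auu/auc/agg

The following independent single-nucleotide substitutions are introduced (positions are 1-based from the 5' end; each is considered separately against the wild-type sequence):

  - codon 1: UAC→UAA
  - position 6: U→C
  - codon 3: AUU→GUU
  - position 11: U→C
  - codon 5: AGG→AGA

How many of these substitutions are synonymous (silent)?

2

Codon 1: UAC (Tyr) → UAA (Stop) — nonsense.
Codon 2: CCU (Pro) → CCC (Pro) — synonymous.
Codon 3: AUU (Ile) → GUU (Val) — missense.
Codon 4: AUC (Ile) → ACC (Thr) — missense.
Codon 5: AGG (Arg) → AGA (Arg) — synonymous.
Synonymous: 2 of 5.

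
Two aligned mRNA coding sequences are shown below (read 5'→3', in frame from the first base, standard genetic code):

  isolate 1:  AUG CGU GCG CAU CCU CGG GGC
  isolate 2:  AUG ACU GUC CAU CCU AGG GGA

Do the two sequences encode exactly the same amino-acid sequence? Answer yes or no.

Codon 1: AUG Met / AUG Met — identical.
Codon 2: CGU Arg / ACU Thr — nonsynonymous.
Codon 3: GCG Ala / GUC Val — nonsynonymous.
Codon 4: CAU His / CAU His — identical.
Codon 5: CCU Pro / CCU Pro — identical.
Codon 6: CGG Arg / AGG Arg — synonymous.
Codon 7: GGC Gly / GGA Gly — synonymous.
Nonsynonymous differences: 2 → different protein.

no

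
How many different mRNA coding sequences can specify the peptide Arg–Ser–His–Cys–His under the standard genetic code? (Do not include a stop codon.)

Arg: 6 codons.
Ser: 6 codons.
His: 2 codons.
Cys: 2 codons.
His: 2 codons.
6 × 6 × 2 × 2 × 2 = 288.

288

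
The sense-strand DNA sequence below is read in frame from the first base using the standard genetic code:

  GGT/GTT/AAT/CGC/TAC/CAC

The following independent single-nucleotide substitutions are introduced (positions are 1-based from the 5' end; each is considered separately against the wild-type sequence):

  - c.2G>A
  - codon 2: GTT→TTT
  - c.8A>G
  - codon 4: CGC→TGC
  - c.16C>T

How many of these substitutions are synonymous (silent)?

0

Codon 1: GGT (Gly) → GAT (Asp) — missense.
Codon 2: GTT (Val) → TTT (Phe) — missense.
Codon 3: AAT (Asn) → AGT (Ser) — missense.
Codon 4: CGC (Arg) → TGC (Cys) — missense.
Codon 6: CAC (His) → TAC (Tyr) — missense.
Synonymous: 0 of 5.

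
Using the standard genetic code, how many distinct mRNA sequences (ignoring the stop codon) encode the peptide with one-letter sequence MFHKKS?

96

Met: 1 codon.
Phe: 2 codons.
His: 2 codons.
Lys: 2 codons.
Lys: 2 codons.
Ser: 6 codons.
1 × 2 × 2 × 2 × 2 × 6 = 96.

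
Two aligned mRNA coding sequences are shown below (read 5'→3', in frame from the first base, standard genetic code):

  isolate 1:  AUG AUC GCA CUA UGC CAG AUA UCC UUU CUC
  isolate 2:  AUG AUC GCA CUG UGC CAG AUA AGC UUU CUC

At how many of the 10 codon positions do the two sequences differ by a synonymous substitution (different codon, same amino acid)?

2

Codon 1: AUG Met / AUG Met — identical.
Codon 2: AUC Ile / AUC Ile — identical.
Codon 3: GCA Ala / GCA Ala — identical.
Codon 4: CUA Leu / CUG Leu — synonymous.
Codon 5: UGC Cys / UGC Cys — identical.
Codon 6: CAG Gln / CAG Gln — identical.
Codon 7: AUA Ile / AUA Ile — identical.
Codon 8: UCC Ser / AGC Ser — synonymous.
Codon 9: UUU Phe / UUU Phe — identical.
Codon 10: CUC Leu / CUC Leu — identical.
Synonymous differences: 2.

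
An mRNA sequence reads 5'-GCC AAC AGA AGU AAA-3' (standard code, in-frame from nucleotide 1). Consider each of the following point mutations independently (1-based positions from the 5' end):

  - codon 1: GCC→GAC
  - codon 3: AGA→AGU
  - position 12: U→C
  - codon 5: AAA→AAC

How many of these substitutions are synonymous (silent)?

Codon 1: GCC (Ala) → GAC (Asp) — missense.
Codon 3: AGA (Arg) → AGU (Ser) — missense.
Codon 4: AGU (Ser) → AGC (Ser) — synonymous.
Codon 5: AAA (Lys) → AAC (Asn) — missense.
Synonymous: 1 of 4.

1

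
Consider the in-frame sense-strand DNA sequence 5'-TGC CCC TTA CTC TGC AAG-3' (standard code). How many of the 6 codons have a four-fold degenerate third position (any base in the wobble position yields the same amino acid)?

Codon 1 TGC (Cys): third position 2-fold.
Codon 2 CCC (Pro): third position 4-fold.
Codon 3 TTA (Leu): third position 2-fold.
Codon 4 CTC (Leu): third position 4-fold.
Codon 5 TGC (Cys): third position 2-fold.
Codon 6 AAG (Lys): third position 2-fold.
Four-fold degenerate third positions: 2.

2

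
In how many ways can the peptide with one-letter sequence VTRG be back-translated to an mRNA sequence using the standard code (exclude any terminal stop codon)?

Val: 4 codons.
Thr: 4 codons.
Arg: 6 codons.
Gly: 4 codons.
4 × 4 × 6 × 4 = 384.

384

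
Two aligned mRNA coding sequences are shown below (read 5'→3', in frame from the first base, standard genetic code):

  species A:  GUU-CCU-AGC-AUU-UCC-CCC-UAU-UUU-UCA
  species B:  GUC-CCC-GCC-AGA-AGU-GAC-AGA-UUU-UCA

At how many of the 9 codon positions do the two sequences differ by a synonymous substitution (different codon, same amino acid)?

3

Codon 1: GUU Val / GUC Val — synonymous.
Codon 2: CCU Pro / CCC Pro — synonymous.
Codon 3: AGC Ser / GCC Ala — nonsynonymous.
Codon 4: AUU Ile / AGA Arg — nonsynonymous.
Codon 5: UCC Ser / AGU Ser — synonymous.
Codon 6: CCC Pro / GAC Asp — nonsynonymous.
Codon 7: UAU Tyr / AGA Arg — nonsynonymous.
Codon 8: UUU Phe / UUU Phe — identical.
Codon 9: UCA Ser / UCA Ser — identical.
Synonymous differences: 3.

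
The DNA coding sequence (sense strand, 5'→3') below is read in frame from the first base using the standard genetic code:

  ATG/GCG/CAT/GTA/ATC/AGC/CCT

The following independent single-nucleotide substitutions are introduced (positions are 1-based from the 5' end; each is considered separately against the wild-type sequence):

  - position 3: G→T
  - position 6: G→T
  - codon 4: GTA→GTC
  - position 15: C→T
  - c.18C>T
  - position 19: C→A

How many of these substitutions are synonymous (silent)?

Codon 1: ATG (Met) → ATT (Ile) — missense.
Codon 2: GCG (Ala) → GCT (Ala) — synonymous.
Codon 4: GTA (Val) → GTC (Val) — synonymous.
Codon 5: ATC (Ile) → ATT (Ile) — synonymous.
Codon 6: AGC (Ser) → AGT (Ser) — synonymous.
Codon 7: CCT (Pro) → ACT (Thr) — missense.
Synonymous: 4 of 6.

4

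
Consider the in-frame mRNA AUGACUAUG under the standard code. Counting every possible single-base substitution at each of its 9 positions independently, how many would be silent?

3

Codon 1 (AUG, Met): 0 synonymous substitutions.
Codon 2 (ACU, Thr): 3 synonymous substitutions.
Codon 3 (AUG, Met): 0 synonymous substitutions.
Total: 0 + 3 + 0 = 3.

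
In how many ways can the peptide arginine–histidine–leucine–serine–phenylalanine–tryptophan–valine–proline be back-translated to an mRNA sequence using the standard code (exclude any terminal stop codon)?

Arg: 6 codons.
His: 2 codons.
Leu: 6 codons.
Ser: 6 codons.
Phe: 2 codons.
Trp: 1 codon.
Val: 4 codons.
Pro: 4 codons.
6 × 2 × 6 × 6 × 2 × 1 × 4 × 4 = 13824.

13824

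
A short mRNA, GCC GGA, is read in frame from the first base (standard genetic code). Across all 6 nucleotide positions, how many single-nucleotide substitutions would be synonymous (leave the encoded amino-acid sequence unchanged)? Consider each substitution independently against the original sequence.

Codon 1 (GCC, Ala): 3 synonymous substitutions.
Codon 2 (GGA, Gly): 3 synonymous substitutions.
Total: 3 + 3 = 6.

6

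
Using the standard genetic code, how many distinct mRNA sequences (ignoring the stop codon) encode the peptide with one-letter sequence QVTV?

128

Gln: 2 codons.
Val: 4 codons.
Thr: 4 codons.
Val: 4 codons.
2 × 4 × 4 × 4 = 128.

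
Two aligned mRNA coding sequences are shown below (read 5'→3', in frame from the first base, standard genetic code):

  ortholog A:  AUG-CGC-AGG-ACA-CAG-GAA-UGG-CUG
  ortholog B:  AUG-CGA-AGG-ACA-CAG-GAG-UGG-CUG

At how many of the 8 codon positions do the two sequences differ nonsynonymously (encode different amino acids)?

0

Codon 1: AUG Met / AUG Met — identical.
Codon 2: CGC Arg / CGA Arg — synonymous.
Codon 3: AGG Arg / AGG Arg — identical.
Codon 4: ACA Thr / ACA Thr — identical.
Codon 5: CAG Gln / CAG Gln — identical.
Codon 6: GAA Glu / GAG Glu — synonymous.
Codon 7: UGG Trp / UGG Trp — identical.
Codon 8: CUG Leu / CUG Leu — identical.
Nonsynonymous differences: 0.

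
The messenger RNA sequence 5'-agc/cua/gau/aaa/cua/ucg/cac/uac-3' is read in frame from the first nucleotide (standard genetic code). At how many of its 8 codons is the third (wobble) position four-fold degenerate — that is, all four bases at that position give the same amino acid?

3

Codon 1 AGC (Ser): third position 2-fold.
Codon 2 CUA (Leu): third position 4-fold.
Codon 3 GAU (Asp): third position 2-fold.
Codon 4 AAA (Lys): third position 2-fold.
Codon 5 CUA (Leu): third position 4-fold.
Codon 6 UCG (Ser): third position 4-fold.
Codon 7 CAC (His): third position 2-fold.
Codon 8 UAC (Tyr): third position 2-fold.
Four-fold degenerate third positions: 3.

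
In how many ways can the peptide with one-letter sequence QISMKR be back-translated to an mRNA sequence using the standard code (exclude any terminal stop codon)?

432

Gln: 2 codons.
Ile: 3 codons.
Ser: 6 codons.
Met: 1 codon.
Lys: 2 codons.
Arg: 6 codons.
2 × 3 × 6 × 1 × 2 × 6 = 432.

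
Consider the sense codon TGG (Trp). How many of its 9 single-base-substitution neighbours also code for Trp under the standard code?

Position 1: none → 0 synonymous.
Position 2: none → 0 synonymous.
Position 3: none → 0 synonymous.
Total: 0 + 0 + 0 = 0.

0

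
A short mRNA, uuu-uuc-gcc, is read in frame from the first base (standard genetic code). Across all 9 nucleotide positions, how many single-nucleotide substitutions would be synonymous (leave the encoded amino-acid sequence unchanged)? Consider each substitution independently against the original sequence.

5

Codon 1 (UUU, Phe): 1 synonymous substitution.
Codon 2 (UUC, Phe): 1 synonymous substitution.
Codon 3 (GCC, Ala): 3 synonymous substitutions.
Total: 1 + 1 + 3 = 5.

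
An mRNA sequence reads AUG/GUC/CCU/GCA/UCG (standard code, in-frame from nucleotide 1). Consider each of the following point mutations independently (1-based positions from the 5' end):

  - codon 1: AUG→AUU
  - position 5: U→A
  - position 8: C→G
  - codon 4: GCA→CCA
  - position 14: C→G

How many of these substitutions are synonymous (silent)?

0

Codon 1: AUG (Met) → AUU (Ile) — missense.
Codon 2: GUC (Val) → GAC (Asp) — missense.
Codon 3: CCU (Pro) → CGU (Arg) — missense.
Codon 4: GCA (Ala) → CCA (Pro) — missense.
Codon 5: UCG (Ser) → UGG (Trp) — missense.
Synonymous: 0 of 5.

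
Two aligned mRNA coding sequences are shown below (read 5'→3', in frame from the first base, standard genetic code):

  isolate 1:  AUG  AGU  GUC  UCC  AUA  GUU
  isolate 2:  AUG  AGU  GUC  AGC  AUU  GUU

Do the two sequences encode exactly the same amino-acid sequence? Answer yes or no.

yes

Codon 1: AUG Met / AUG Met — identical.
Codon 2: AGU Ser / AGU Ser — identical.
Codon 3: GUC Val / GUC Val — identical.
Codon 4: UCC Ser / AGC Ser — synonymous.
Codon 5: AUA Ile / AUU Ile — synonymous.
Codon 6: GUU Val / GUU Val — identical.
Nonsynonymous differences: 0 → same protein.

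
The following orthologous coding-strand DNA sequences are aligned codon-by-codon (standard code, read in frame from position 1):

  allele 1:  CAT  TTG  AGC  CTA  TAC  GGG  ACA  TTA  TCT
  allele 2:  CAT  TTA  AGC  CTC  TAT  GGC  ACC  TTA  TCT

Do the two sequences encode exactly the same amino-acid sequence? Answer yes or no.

yes

Codon 1: CAT His / CAT His — identical.
Codon 2: TTG Leu / TTA Leu — synonymous.
Codon 3: AGC Ser / AGC Ser — identical.
Codon 4: CTA Leu / CTC Leu — synonymous.
Codon 5: TAC Tyr / TAT Tyr — synonymous.
Codon 6: GGG Gly / GGC Gly — synonymous.
Codon 7: ACA Thr / ACC Thr — synonymous.
Codon 8: TTA Leu / TTA Leu — identical.
Codon 9: TCT Ser / TCT Ser — identical.
Nonsynonymous differences: 0 → same protein.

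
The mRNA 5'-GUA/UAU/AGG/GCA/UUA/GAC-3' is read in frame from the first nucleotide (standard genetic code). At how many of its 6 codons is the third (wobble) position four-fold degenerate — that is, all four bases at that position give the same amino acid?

2

Codon 1 GUA (Val): third position 4-fold.
Codon 2 UAU (Tyr): third position 2-fold.
Codon 3 AGG (Arg): third position 2-fold.
Codon 4 GCA (Ala): third position 4-fold.
Codon 5 UUA (Leu): third position 2-fold.
Codon 6 GAC (Asp): third position 2-fold.
Four-fold degenerate third positions: 2.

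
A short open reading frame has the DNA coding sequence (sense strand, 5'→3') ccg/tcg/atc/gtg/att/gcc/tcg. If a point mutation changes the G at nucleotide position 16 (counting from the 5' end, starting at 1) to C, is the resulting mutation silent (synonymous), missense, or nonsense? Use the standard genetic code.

missense

Position 16 falls in codon 6: GCC → Ala.
After the substitution the codon is CCC → Pro.
Ala ≠ Pro, so this is a missense mutation.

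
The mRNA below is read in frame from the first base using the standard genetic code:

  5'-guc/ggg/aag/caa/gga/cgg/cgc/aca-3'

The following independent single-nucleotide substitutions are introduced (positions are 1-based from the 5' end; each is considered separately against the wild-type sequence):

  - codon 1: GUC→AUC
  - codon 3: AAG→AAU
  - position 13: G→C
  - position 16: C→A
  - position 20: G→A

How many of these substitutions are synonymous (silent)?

1

Codon 1: GUC (Val) → AUC (Ile) — missense.
Codon 3: AAG (Lys) → AAU (Asn) — missense.
Codon 5: GGA (Gly) → CGA (Arg) — missense.
Codon 6: CGG (Arg) → AGG (Arg) — synonymous.
Codon 7: CGC (Arg) → CAC (His) — missense.
Synonymous: 1 of 5.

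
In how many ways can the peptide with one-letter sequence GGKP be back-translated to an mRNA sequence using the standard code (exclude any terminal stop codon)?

Gly: 4 codons.
Gly: 4 codons.
Lys: 2 codons.
Pro: 4 codons.
4 × 4 × 2 × 4 = 128.

128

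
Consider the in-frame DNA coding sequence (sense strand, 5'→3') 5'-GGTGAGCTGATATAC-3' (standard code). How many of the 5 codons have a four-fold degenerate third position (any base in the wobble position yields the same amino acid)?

2

Codon 1 GGT (Gly): third position 4-fold.
Codon 2 GAG (Glu): third position 2-fold.
Codon 3 CTG (Leu): third position 4-fold.
Codon 4 ATA (Ile): third position 3-fold.
Codon 5 TAC (Tyr): third position 2-fold.
Four-fold degenerate third positions: 2.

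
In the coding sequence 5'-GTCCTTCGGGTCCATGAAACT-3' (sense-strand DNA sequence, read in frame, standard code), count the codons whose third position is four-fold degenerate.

5

Codon 1 GTC (Val): third position 4-fold.
Codon 2 CTT (Leu): third position 4-fold.
Codon 3 CGG (Arg): third position 4-fold.
Codon 4 GTC (Val): third position 4-fold.
Codon 5 CAT (His): third position 2-fold.
Codon 6 GAA (Glu): third position 2-fold.
Codon 7 ACT (Thr): third position 4-fold.
Four-fold degenerate third positions: 5.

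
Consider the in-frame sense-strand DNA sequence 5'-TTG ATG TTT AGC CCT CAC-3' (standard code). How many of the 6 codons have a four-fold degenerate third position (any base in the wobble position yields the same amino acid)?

Codon 1 TTG (Leu): third position 2-fold.
Codon 2 ATG (Met): third position 1-fold.
Codon 3 TTT (Phe): third position 2-fold.
Codon 4 AGC (Ser): third position 2-fold.
Codon 5 CCT (Pro): third position 4-fold.
Codon 6 CAC (His): third position 2-fold.
Four-fold degenerate third positions: 1.

1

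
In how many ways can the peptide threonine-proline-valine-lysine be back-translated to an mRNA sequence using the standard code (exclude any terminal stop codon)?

128

Thr: 4 codons.
Pro: 4 codons.
Val: 4 codons.
Lys: 2 codons.
4 × 4 × 4 × 2 = 128.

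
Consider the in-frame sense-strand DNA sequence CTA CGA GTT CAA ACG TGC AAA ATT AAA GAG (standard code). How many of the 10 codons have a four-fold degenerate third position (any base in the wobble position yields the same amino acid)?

Codon 1 CTA (Leu): third position 4-fold.
Codon 2 CGA (Arg): third position 4-fold.
Codon 3 GTT (Val): third position 4-fold.
Codon 4 CAA (Gln): third position 2-fold.
Codon 5 ACG (Thr): third position 4-fold.
Codon 6 TGC (Cys): third position 2-fold.
Codon 7 AAA (Lys): third position 2-fold.
Codon 8 ATT (Ile): third position 3-fold.
Codon 9 AAA (Lys): third position 2-fold.
Codon 10 GAG (Glu): third position 2-fold.
Four-fold degenerate third positions: 4.

4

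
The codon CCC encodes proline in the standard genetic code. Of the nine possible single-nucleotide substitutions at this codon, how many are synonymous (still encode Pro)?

3

Position 1: none → 0 synonymous.
Position 2: none → 0 synonymous.
Position 3: CCU, CCA, CCG → 3 synonymous.
Total: 0 + 0 + 3 = 3.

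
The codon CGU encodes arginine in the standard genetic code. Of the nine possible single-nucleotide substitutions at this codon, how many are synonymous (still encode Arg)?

Position 1: none → 0 synonymous.
Position 2: none → 0 synonymous.
Position 3: CGC, CGA, CGG → 3 synonymous.
Total: 0 + 0 + 3 = 3.

3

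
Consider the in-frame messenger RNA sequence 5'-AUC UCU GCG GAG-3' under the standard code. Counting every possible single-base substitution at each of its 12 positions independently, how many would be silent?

Codon 1 (AUC, Ile): 2 synonymous substitutions.
Codon 2 (UCU, Ser): 3 synonymous substitutions.
Codon 3 (GCG, Ala): 3 synonymous substitutions.
Codon 4 (GAG, Glu): 1 synonymous substitution.
Total: 2 + 3 + 3 + 1 = 9.

9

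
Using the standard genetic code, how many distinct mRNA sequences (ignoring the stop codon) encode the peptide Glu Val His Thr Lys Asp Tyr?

Glu: 2 codons.
Val: 4 codons.
His: 2 codons.
Thr: 4 codons.
Lys: 2 codons.
Asp: 2 codons.
Tyr: 2 codons.
2 × 4 × 2 × 4 × 2 × 2 × 2 = 512.

512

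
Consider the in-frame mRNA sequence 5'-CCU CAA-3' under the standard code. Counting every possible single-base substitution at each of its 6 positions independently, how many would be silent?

Codon 1 (CCU, Pro): 3 synonymous substitutions.
Codon 2 (CAA, Gln): 1 synonymous substitution.
Total: 3 + 1 = 4.

4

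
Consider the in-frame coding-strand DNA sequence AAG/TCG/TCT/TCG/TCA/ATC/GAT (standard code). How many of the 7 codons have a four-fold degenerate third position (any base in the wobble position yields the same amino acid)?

4

Codon 1 AAG (Lys): third position 2-fold.
Codon 2 TCG (Ser): third position 4-fold.
Codon 3 TCT (Ser): third position 4-fold.
Codon 4 TCG (Ser): third position 4-fold.
Codon 5 TCA (Ser): third position 4-fold.
Codon 6 ATC (Ile): third position 3-fold.
Codon 7 GAT (Asp): third position 2-fold.
Four-fold degenerate third positions: 4.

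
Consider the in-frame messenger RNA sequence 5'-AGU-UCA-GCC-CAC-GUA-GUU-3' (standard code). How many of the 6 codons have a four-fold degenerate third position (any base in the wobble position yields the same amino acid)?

4

Codon 1 AGU (Ser): third position 2-fold.
Codon 2 UCA (Ser): third position 4-fold.
Codon 3 GCC (Ala): third position 4-fold.
Codon 4 CAC (His): third position 2-fold.
Codon 5 GUA (Val): third position 4-fold.
Codon 6 GUU (Val): third position 4-fold.
Four-fold degenerate third positions: 4.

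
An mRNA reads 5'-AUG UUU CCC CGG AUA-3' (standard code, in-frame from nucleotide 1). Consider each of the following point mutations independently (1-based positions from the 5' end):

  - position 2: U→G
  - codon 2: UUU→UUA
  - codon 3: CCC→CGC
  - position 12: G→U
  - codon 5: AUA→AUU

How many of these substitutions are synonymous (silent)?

Codon 1: AUG (Met) → AGG (Arg) — missense.
Codon 2: UUU (Phe) → UUA (Leu) — missense.
Codon 3: CCC (Pro) → CGC (Arg) — missense.
Codon 4: CGG (Arg) → CGU (Arg) — synonymous.
Codon 5: AUA (Ile) → AUU (Ile) — synonymous.
Synonymous: 2 of 5.

2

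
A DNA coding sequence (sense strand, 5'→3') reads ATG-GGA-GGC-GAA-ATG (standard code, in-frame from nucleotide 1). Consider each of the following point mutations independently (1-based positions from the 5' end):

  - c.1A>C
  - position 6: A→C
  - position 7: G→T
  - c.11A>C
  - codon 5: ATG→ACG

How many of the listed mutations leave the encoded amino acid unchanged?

1

Codon 1: ATG (Met) → CTG (Leu) — missense.
Codon 2: GGA (Gly) → GGC (Gly) — synonymous.
Codon 3: GGC (Gly) → TGC (Cys) — missense.
Codon 4: GAA (Glu) → GCA (Ala) — missense.
Codon 5: ATG (Met) → ACG (Thr) — missense.
Synonymous: 1 of 5.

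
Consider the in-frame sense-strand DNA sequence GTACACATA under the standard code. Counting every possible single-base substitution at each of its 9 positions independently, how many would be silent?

6

Codon 1 (GTA, Val): 3 synonymous substitutions.
Codon 2 (CAC, His): 1 synonymous substitution.
Codon 3 (ATA, Ile): 2 synonymous substitutions.
Total: 3 + 1 + 2 = 6.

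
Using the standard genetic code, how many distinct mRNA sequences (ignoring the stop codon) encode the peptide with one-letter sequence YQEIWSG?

576

Tyr: 2 codons.
Gln: 2 codons.
Glu: 2 codons.
Ile: 3 codons.
Trp: 1 codon.
Ser: 6 codons.
Gly: 4 codons.
2 × 2 × 2 × 3 × 1 × 6 × 4 = 576.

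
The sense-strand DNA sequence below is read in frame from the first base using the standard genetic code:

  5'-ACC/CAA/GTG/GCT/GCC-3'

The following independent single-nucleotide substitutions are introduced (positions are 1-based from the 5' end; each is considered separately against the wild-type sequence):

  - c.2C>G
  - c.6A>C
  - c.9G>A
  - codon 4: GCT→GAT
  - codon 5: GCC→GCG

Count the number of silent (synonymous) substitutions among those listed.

2

Codon 1: ACC (Thr) → AGC (Ser) — missense.
Codon 2: CAA (Gln) → CAC (His) — missense.
Codon 3: GTG (Val) → GTA (Val) — synonymous.
Codon 4: GCT (Ala) → GAT (Asp) — missense.
Codon 5: GCC (Ala) → GCG (Ala) — synonymous.
Synonymous: 2 of 5.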